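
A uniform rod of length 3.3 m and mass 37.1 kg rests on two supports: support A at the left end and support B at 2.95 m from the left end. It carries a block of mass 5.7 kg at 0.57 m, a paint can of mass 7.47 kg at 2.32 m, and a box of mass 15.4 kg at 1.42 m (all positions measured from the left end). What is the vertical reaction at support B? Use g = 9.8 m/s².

R_B ≈ 344 N

Taking torques about support A:
Beam weight: 37.1 × 9.8 = 363.6 N down at 1.65 m → arm 1.65 m, τ = 363.6 × 1.65 = 599.9 N·m clockwise.
Block: 5.7 × 9.8 = 55.86 N down at 0.57 m → arm 0.57 m, τ = 55.86 × 0.57 = 31.84 N·m clockwise.
Paint can: 7.47 × 9.8 = 73.21 N down at 2.32 m → arm 2.32 m, τ = 73.21 × 2.32 = 169.8 N·m clockwise.
Box: 15.4 × 9.8 = 150.9 N down at 1.42 m → arm 1.42 m, τ = 150.9 × 1.42 = 214.3 N·m clockwise.
Net load moment about support A = 1016 N·m clockwise.
Reaction R at support B is upward at 2.95 m, arm 2.95 m → moment R × 2.95 counterclockwise.
Balancing moments: R × 2.95 = 1016, giving R = 344 N.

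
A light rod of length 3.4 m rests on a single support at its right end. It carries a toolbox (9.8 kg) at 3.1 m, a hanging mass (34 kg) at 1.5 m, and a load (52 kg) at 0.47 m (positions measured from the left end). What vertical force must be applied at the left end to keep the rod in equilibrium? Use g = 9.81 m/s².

Sum moments about the right end (the unknown pivot reaction has zero arm there).
Toolbox: 9.8 × 9.81 = 96.14 N down at 3.1 m → arm 0.3 m, τ = 96.14 × 0.3 = 28.84 N·m counterclockwise.
Hanging mass: 34 × 9.81 = 333.5 N down at 1.5 m → arm 1.9 m, τ = 333.5 × 1.9 = 633.6 N·m counterclockwise.
Load: 52 × 9.81 = 510.1 N down at 0.47 m → arm 2.93 m, τ = 510.1 × 2.93 = 1495 N·m counterclockwise.
Net moment of the loads = 2157 N·m counterclockwise.
The upward force F acts at the left end, arm 3.4 m, giving F × 3.4 clockwise.
Setting net torque to zero: F × 3.4 = 2157 → F = 2157 / 3.4 = 634 N.

F ≈ 634 N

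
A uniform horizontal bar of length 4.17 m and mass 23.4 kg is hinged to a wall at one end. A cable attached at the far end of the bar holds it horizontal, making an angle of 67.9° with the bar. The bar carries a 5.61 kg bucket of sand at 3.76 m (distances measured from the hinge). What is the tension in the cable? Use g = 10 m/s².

T ≈ 181 N

Taking torques about the hinge:
Beam weight: 23.4 × 10 = 234 N down at 2.085 m → arm 2.085 m, τ = 234 × 2.085 = 487.9 N·m clockwise.
Bucket of sand: 5.61 × 10 = 56.1 N down at 3.76 m → arm 3.76 m, τ = 56.1 × 3.76 = 210.9 N·m clockwise.
Total clockwise load moment = 698.8 N·m.
The cable tension T acts at 4.17 m; only its component perpendicular to the bar, T sinθ, produces torque. sin 67.9° = 0.9265.
Balancing moments: T × 4.17 × 0.9265 = 698.8, giving T = 698.8 / 3.864 = 181 N.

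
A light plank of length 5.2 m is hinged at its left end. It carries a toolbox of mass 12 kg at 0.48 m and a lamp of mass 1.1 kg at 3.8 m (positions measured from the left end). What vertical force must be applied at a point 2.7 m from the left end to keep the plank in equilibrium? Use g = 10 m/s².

F ≈ 36.8 N

Sum moments about the left end (the unknown pivot reaction has zero arm there).
Toolbox: 12 × 10 = 120 N down at 0.48 m → arm 0.48 m, τ = 120 × 0.48 = 57.6 N·m clockwise.
Lamp: 1.1 × 10 = 11 N down at 3.8 m → arm 3.8 m, τ = 11 × 3.8 = 41.8 N·m clockwise.
Net moment of the loads = 99.4 N·m clockwise.
The upward force F acts at a point 2.7 m from the left end, arm 2.7 m, giving F × 2.7 counterclockwise.
For rotational equilibrium, F × 2.7 = 99.4, so F = 99.4 / 2.7 = 36.8 N.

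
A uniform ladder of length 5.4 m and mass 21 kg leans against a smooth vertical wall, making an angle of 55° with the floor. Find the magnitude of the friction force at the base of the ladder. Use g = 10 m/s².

Choose the foot of the ladder as the axis so the floor normal and friction both act there and drop out.
Ladder weight 21×10 = 210 N acts at 2.7 m along the ladder; its horizontal arm is 2.7·cos55° = 1.549 m → τ = 325.3 N·m clockwise.
Wall normal N acts horizontally at the top; its moment arm is the height L sinθ = 5.4·sin55° = 4.423 m, counterclockwise.
Setting net torque to zero: N × 4.423 = 325.3 → N = 73.5 N.
ΣFx = 0: friction at the foot balances the wall's push, so f = N_wall = 73.5 N.

f ≈ 73.5 N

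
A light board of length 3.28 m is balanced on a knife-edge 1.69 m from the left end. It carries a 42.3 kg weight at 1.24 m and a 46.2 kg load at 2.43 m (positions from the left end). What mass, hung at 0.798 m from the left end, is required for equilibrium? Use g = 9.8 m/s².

Take moments about the knife-edge (at 1.69 m from the left end).
Weight: 42.3 × 9.8 = 414.5 N down at 1.24 m → arm 0.45 m, τ = 414.5 × 0.45 = 186.5 N·m counterclockwise.
Load: 46.2 × 9.8 = 452.8 N down at 2.43 m → arm 0.74 m, τ = 452.8 × 0.74 = 335.1 N·m clockwise.
Net moment of known loads = 148.6 N·m clockwise.
An unknown mass m at 0.798 m has arm 0.892 m; its moment is m·g·0.892 counterclockwise.
Balancing moments: m × 9.8 × 0.892 = 148.6, giving m = 148.6 / (9.8 × 0.892) = 17 kg.

m ≈ 17 kg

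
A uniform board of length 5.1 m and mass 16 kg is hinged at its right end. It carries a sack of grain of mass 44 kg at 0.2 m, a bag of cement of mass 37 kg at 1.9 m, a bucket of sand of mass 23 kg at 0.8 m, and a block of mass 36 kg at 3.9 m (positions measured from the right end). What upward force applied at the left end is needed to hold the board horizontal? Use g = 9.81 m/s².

F ≈ 536 N

About the right end:
Beam weight: 16 × 9.81 = 157 N down at 2.55 m → arm 2.55 m, τ = 157 × 2.55 = 400.3 N·m counterclockwise.
Sack of grain: 44 × 9.81 = 431.6 N down at 0.2 m → arm 0.2 m, τ = 431.6 × 0.2 = 86.32 N·m counterclockwise.
Bag of cement: 37 × 9.81 = 363 N down at 1.9 m → arm 1.9 m, τ = 363 × 1.9 = 689.7 N·m counterclockwise.
Bucket of sand: 23 × 9.81 = 225.6 N down at 0.8 m → arm 0.8 m, τ = 225.6 × 0.8 = 180.5 N·m counterclockwise.
Block: 36 × 9.81 = 353.2 N down at 3.9 m → arm 3.9 m, τ = 353.2 × 3.9 = 1377 N·m counterclockwise.
Net moment of the loads = 2734 N·m counterclockwise.
The upward force F acts at the left end, arm 5.1 m, giving F × 5.1 clockwise.
For rotational equilibrium, F × 5.1 = 2734, so F = 2734 / 5.1 = 536 N.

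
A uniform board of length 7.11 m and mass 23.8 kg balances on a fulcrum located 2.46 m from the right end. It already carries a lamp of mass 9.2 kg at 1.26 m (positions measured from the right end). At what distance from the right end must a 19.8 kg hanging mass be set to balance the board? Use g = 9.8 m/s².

About the fulcrum (at 2.46 m from the right end):
Beam weight: 23.8 × 9.8 = 233.2 N down at 3.555 m → arm 1.095 m, τ = 233.2 × 1.095 = 255.4 N·m counterclockwise.
Lamp: 9.2 × 9.8 = 90.16 N down at 1.26 m → arm 1.2 m, τ = 90.16 × 1.2 = 108.2 N·m clockwise.
Net moment of existing loads = 147.2 N·m counterclockwise.
The hanging mass weighs 19.8 × 9.8 = 194 N and must supply an equal clockwise moment, so its lever arm about the fulcrum is 147.2 / 194 = 0.759 m.
That puts it at 2.46 − 0.759 = 1.7 m from the right end.

x ≈ 1.7 m from the right end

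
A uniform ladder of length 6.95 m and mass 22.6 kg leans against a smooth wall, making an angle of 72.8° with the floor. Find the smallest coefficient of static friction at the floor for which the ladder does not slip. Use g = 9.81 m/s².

Taking torques about the foot of the ladder:
Ladder weight 22.6×9.81 = 221.7 N acts at 3.475 m along the ladder; its horizontal arm is 3.475·cos72.8° = 1.028 m → τ = 227.9 N·m clockwise.
Wall normal N acts horizontally at the top; its moment arm is the height L sinθ = 6.95·sin72.8° = 6.639 m, counterclockwise.
Setting net torque to zero: N × 6.639 = 227.9 → N = 34.33 N.
ΣFx = 0 ⇒ f = N_wall = 34.33 N. ΣFy = 0 ⇒ N_floor = 221.7 N.
μ_min = f / N_floor = 34.33 / 221.7 = 0.155.

μ_min ≈ 0.155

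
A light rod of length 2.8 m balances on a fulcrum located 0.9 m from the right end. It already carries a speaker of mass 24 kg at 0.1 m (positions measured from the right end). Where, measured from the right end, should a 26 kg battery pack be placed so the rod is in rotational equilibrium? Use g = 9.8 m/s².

x ≈ 1.64 m from the right end

Taking torques about the fulcrum (at 0.9 m from the right end):
Speaker: 24 × 9.8 = 235.2 N down at 0.1 m → arm 0.8 m, τ = 235.2 × 0.8 = 188.2 N·m clockwise.
Net moment of existing loads = 188.2 N·m clockwise.
The battery pack weighs 26 × 9.8 = 254.8 N and must supply an equal counterclockwise moment, so its lever arm about the fulcrum is 188.2 / 254.8 = 0.739 m.
That puts it at 0.9 + 0.739 = 1.64 m from the right end.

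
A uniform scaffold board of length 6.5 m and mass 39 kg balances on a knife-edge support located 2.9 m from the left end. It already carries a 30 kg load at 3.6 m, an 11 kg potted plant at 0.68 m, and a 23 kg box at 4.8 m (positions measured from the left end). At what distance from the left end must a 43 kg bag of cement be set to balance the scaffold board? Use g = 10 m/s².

x ≈ 1.65 m from the left end

Take moments about the knife-edge support (at 2.9 m from the left end).
Beam weight: 39 × 10 = 390 N down at 3.25 m → arm 0.35 m, τ = 390 × 0.35 = 136.5 N·m clockwise.
Load: 30 × 10 = 300 N down at 3.6 m → arm 0.7 m, τ = 300 × 0.7 = 210 N·m clockwise.
Potted plant: 11 × 10 = 110 N down at 0.68 m → arm 2.22 m, τ = 110 × 2.22 = 244.2 N·m counterclockwise.
Box: 23 × 10 = 230 N down at 4.8 m → arm 1.9 m, τ = 230 × 1.9 = 437 N·m clockwise.
Net moment of existing loads = 539.3 N·m clockwise.
The bag of cement weighs 43 × 10 = 430 N and must supply an equal counterclockwise moment, so its lever arm about the knife-edge support is 539.3 / 430 = 1.25 m.
That puts it at 2.9 − 1.25 = 1.65 m from the left end.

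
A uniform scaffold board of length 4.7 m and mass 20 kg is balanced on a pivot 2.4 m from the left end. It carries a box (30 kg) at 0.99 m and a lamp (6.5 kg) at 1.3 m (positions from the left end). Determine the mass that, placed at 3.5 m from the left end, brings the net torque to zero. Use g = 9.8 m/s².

About the pivot (at 2.4 m from the left end):
Beam weight: 20 × 9.8 = 196 N down at 2.35 m → arm 0.05 m, τ = 196 × 0.05 = 9.8 N·m counterclockwise.
Box: 30 × 9.8 = 294 N down at 0.99 m → arm 1.41 m, τ = 294 × 1.41 = 414.5 N·m counterclockwise.
Lamp: 6.5 × 9.8 = 63.7 N down at 1.3 m → arm 1.1 m, τ = 63.7 × 1.1 = 70.07 N·m counterclockwise.
Net moment of known loads = 494.4 N·m counterclockwise.
An unknown mass m at 3.5 m has arm 1.1 m; its moment is m·g·1.1 clockwise.
Balancing moments: m × 9.8 × 1.1 = 494.4, giving m = 494.4 / (9.8 × 1.1) = 45.9 kg.

m ≈ 45.9 kg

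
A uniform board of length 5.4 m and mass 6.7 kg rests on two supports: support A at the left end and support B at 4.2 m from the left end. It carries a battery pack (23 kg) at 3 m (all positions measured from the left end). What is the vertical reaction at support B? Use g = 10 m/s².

Taking torques about support A:
Beam weight: 6.7 × 10 = 67 N down at 2.7 m → arm 2.7 m, τ = 67 × 2.7 = 180.9 N·m clockwise.
Battery pack: 23 × 10 = 230 N down at 3 m → arm 3 m, τ = 230 × 3 = 690 N·m clockwise.
Net load moment about support A = 870.9 N·m clockwise.
Reaction R at support B is upward at 4.2 m, arm 4.2 m → moment R × 4.2 counterclockwise.
Setting net torque to zero: R × 4.2 = 870.9 → R = 207 N.

R_B ≈ 207 N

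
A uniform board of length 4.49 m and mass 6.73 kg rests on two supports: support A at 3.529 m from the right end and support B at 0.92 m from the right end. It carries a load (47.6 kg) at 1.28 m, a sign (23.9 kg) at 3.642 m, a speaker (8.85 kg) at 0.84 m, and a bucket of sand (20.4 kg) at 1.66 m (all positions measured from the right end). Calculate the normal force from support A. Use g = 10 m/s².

Sum moments about support B (its reaction then has zero moment arm).
Beam weight: 6.73 × 10 = 67.3 N down at 2.245 m → arm 1.325 m, τ = 67.3 × 1.325 = 89.17 N·m counterclockwise.
Load: 47.6 × 10 = 476 N down at 1.28 m → arm 0.36 m, τ = 476 × 0.36 = 171.4 N·m counterclockwise.
Sign: 23.9 × 10 = 239 N down at 3.642 m → arm 2.722 m, τ = 239 × 2.722 = 650.6 N·m counterclockwise.
Speaker: 8.85 × 10 = 88.5 N down at 0.84 m → arm 0.08 m, τ = 88.5 × 0.08 = 7.08 N·m clockwise.
Bucket of sand: 20.4 × 10 = 204 N down at 1.66 m → arm 0.74 m, τ = 204 × 0.74 = 151 N·m counterclockwise.
Net load moment about support B = 1055 N·m counterclockwise.
Reaction R at support A is upward at 3.529 m, arm 2.609 m → moment R × 2.609 clockwise.
Setting net torque to zero: R × 2.609 = 1055 → R = 404 N.

R_A ≈ 404 N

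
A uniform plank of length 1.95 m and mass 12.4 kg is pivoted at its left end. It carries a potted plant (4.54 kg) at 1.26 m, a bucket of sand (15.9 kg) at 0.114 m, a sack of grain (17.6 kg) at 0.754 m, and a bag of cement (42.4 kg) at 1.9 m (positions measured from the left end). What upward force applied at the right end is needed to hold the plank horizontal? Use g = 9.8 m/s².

F ≈ 570 N

Taking torques about the left end:
Beam weight: 12.4 × 9.8 = 121.5 N down at 0.975 m → arm 0.975 m, τ = 121.5 × 0.975 = 118.5 N·m clockwise.
Potted plant: 4.54 × 9.8 = 44.49 N down at 1.26 m → arm 1.26 m, τ = 44.49 × 1.26 = 56.06 N·m clockwise.
Bucket of sand: 15.9 × 9.8 = 155.8 N down at 0.114 m → arm 0.114 m, τ = 155.8 × 0.114 = 17.76 N·m clockwise.
Sack of grain: 17.6 × 9.8 = 172.5 N down at 0.754 m → arm 0.754 m, τ = 172.5 × 0.754 = 130.1 N·m clockwise.
Bag of cement: 42.4 × 9.8 = 415.5 N down at 1.9 m → arm 1.9 m, τ = 415.5 × 1.9 = 789.4 N·m clockwise.
Net moment of the loads = 1112 N·m clockwise.
The upward force F acts at the right end, arm 1.95 m, giving F × 1.95 counterclockwise.
For rotational equilibrium, F × 1.95 = 1112, so F = 1112 / 1.95 = 570 N.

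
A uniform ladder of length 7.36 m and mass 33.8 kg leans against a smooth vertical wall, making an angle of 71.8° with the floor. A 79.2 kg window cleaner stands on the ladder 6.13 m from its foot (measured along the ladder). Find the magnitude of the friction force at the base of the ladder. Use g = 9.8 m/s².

f ≈ 267 N

Taking torques about the foot of the ladder:
Ladder weight 33.8×9.8 = 331.2 N acts at 3.68 m along the ladder; its horizontal arm is 3.68·cos71.8° = 1.149 m → τ = 380.5 N·m clockwise.
Window cleaner: 79.2×9.8 = 776.2 N at 6.13 m → arm 1.915 m → τ = 1486 N·m clockwise.
Wall normal N acts horizontally at the top; its moment arm is the height L sinθ = 7.36·sin71.8° = 6.992 m, counterclockwise.
Setting net torque to zero: N × 6.992 = 1866 → N = 267 N.
ΣFx = 0: friction at the foot balances the wall's push, so f = N_wall = 267 N.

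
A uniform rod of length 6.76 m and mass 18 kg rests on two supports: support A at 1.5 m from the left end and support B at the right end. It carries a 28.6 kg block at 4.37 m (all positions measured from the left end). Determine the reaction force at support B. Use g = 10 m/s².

Sum moments about support A (its reaction then has zero moment arm).
Beam weight: 18 × 10 = 180 N down at 3.38 m → arm 1.88 m, τ = 180 × 1.88 = 338.4 N·m clockwise.
Block: 28.6 × 10 = 286 N down at 4.37 m → arm 2.87 m, τ = 286 × 2.87 = 820.8 N·m clockwise.
Net load moment about support A = 1159 N·m clockwise.
Reaction R at support B is upward at 6.76 m, arm 5.26 m → moment R × 5.26 counterclockwise.
Στ = 0 ⇒ R × 5.26 = 1159 ⇒ R = 220 N.

R_B ≈ 220 N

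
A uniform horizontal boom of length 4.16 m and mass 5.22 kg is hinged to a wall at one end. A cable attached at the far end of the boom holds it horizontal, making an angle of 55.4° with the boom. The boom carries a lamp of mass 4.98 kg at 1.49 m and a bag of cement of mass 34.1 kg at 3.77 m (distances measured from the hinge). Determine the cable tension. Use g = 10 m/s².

Choose the hinge as the axis so the unknown hinge reaction has zero arm there.
Beam weight: 5.22 × 10 = 52.2 N down at 2.08 m → arm 2.08 m, τ = 52.2 × 2.08 = 108.6 N·m clockwise.
Lamp: 4.98 × 10 = 49.8 N down at 1.49 m → arm 1.49 m, τ = 49.8 × 1.49 = 74.2 N·m clockwise.
Bag of cement: 34.1 × 10 = 341 N down at 3.77 m → arm 3.77 m, τ = 341 × 3.77 = 1286 N·m clockwise.
Total clockwise load moment = 1469 N·m.
The cable tension T acts at 4.16 m; only its component perpendicular to the boom, T sinθ, produces torque. sin 55.4° = 0.8231.
Setting net torque to zero: T × 4.16 × 0.8231 = 1469 → T = 1469 / 3.424 = 429 N.

T ≈ 429 N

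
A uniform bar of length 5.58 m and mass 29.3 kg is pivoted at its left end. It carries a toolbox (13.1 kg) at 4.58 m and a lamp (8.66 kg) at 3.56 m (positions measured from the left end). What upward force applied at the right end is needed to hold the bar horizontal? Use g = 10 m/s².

F ≈ 309 N

Choose the left end as the axis so the unknown pivot reaction has zero arm there.
Beam weight: 29.3 × 10 = 293 N down at 2.79 m → arm 2.79 m, τ = 293 × 2.79 = 817.5 N·m clockwise.
Toolbox: 13.1 × 10 = 131 N down at 4.58 m → arm 4.58 m, τ = 131 × 4.58 = 600 N·m clockwise.
Lamp: 8.66 × 10 = 86.6 N down at 3.56 m → arm 3.56 m, τ = 86.6 × 3.56 = 308.3 N·m clockwise.
Net moment of the loads = 1726 N·m clockwise.
The upward force F acts at the right end, arm 5.58 m, giving F × 5.58 counterclockwise.
For rotational equilibrium, F × 5.58 = 1726, so F = 1726 / 5.58 = 309 N.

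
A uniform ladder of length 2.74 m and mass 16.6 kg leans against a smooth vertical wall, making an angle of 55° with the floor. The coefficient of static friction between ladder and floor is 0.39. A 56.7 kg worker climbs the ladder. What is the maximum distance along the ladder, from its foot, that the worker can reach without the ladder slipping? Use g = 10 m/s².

d ≈ 1.57 m

About the foot of the ladder:
Ladder weight 16.6×10 = 166 N acts at 1.37 m along the ladder; its horizontal arm is 1.37·cos55° = 0.7858 m → τ = 130.4 N·m clockwise.
Worker weight 56.7×10 = 567 N at distance d → arm d·cos55° → τ = 567·d·0.5736 clockwise.
Wall normal N at the top has arm L sinθ = 2.244 m counterclockwise, so Στ = 0 gives N·2.244 = 130.4 + 325.2·d.
ΣFy = 0 ⇒ N_floor = 733 N, so the maximum friction is μ_s·N_floor = 0.39×733 = 285.9 N. ΣFx = 0 ⇒ N_wall = f, so at the slipping point N = 285.9 N.
Substituting: 285.9×2.244 = 130.4 + 325.2·d ⇒ d = (641.6 − 130.4) / 325.2 = 1.57 m.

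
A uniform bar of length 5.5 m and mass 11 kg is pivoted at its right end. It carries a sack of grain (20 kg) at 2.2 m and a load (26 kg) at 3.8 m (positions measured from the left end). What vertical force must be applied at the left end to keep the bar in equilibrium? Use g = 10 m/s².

F ≈ 255 N

About the right end:
Beam weight: 11 × 10 = 110 N down at 2.75 m → arm 2.75 m, τ = 110 × 2.75 = 302.5 N·m counterclockwise.
Sack of grain: 20 × 10 = 200 N down at 2.2 m → arm 3.3 m, τ = 200 × 3.3 = 660 N·m counterclockwise.
Load: 26 × 10 = 260 N down at 3.8 m → arm 1.7 m, τ = 260 × 1.7 = 442 N·m counterclockwise.
Net moment of the loads = 1404 N·m counterclockwise.
The upward force F acts at the left end, arm 5.5 m, giving F × 5.5 clockwise.
Balancing moments: F × 5.5 = 1404, giving F = 1404 / 5.5 = 255 N.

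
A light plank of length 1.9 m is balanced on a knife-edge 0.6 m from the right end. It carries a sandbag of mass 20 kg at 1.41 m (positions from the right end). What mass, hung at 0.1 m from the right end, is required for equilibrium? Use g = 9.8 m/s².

Take moments about the knife-edge (at 0.6 m from the right end).
Sandbag: 20 × 9.8 = 196 N down at 1.41 m → arm 0.81 m, τ = 196 × 0.81 = 158.8 N·m counterclockwise.
Net moment of known loads = 158.8 N·m counterclockwise.
An unknown mass m at 0.1 m has arm 0.5 m; its moment is m·g·0.5 clockwise.
Balancing moments: m × 9.8 × 0.5 = 158.8, giving m = 158.8 / (9.8 × 0.5) = 32.4 kg.

m ≈ 32.4 kg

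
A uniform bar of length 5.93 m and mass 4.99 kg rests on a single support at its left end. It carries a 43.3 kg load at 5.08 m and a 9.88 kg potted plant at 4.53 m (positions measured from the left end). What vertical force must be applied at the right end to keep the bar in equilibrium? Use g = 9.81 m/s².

Sum moments about the left end (the unknown pivot reaction has zero arm there).
Beam weight: 4.99 × 9.81 = 48.95 N down at 2.965 m → arm 2.965 m, τ = 48.95 × 2.965 = 145.1 N·m clockwise.
Load: 43.3 × 9.81 = 424.8 N down at 5.08 m → arm 5.08 m, τ = 424.8 × 5.08 = 2158 N·m clockwise.
Potted plant: 9.88 × 9.81 = 96.92 N down at 4.53 m → arm 4.53 m, τ = 96.92 × 4.53 = 439 N·m clockwise.
Net moment of the loads = 2742 N·m clockwise.
The upward force F acts at the right end, arm 5.93 m, giving F × 5.93 counterclockwise.
For rotational equilibrium, F × 5.93 = 2742, so F = 2742 / 5.93 = 462 N.

F ≈ 462 N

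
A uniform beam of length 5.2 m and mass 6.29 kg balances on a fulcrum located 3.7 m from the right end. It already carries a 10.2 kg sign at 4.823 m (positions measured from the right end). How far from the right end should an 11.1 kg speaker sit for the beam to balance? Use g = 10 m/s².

x ≈ 3.29 m from the right end

About the fulcrum (at 3.7 m from the right end):
Beam weight: 6.29 × 10 = 62.9 N down at 2.6 m → arm 1.1 m, τ = 62.9 × 1.1 = 69.19 N·m clockwise.
Sign: 10.2 × 10 = 102 N down at 4.823 m → arm 1.123 m, τ = 102 × 1.123 = 114.5 N·m counterclockwise.
Net moment of existing loads = 45.31 N·m counterclockwise.
The speaker weighs 11.1 × 10 = 111 N and must supply an equal clockwise moment, so its lever arm about the fulcrum is 45.31 / 111 = 0.408 m.
That puts it at 3.7 − 0.408 = 3.29 m from the right end.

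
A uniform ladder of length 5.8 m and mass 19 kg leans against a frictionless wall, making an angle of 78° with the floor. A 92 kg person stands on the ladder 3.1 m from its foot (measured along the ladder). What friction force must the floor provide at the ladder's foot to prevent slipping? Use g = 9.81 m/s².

About the foot of the ladder:
Ladder weight 19×9.81 = 186.4 N acts at 2.9 m along the ladder; its horizontal arm is 2.9·cos78° = 0.6029 m → τ = 112.4 N·m clockwise.
Person: 92×9.81 = 902.5 N at 3.1 m → arm 0.6445 m → τ = 581.7 N·m clockwise.
Wall normal N acts horizontally at the top; its moment arm is the height L sinθ = 5.8·sin78° = 5.673 m, counterclockwise.
For rotational equilibrium, N × 5.673 = 694.1, so N = 122 N.
ΣFx = 0: friction at the foot balances the wall's push, so f = N_wall = 122 N.

f ≈ 122 N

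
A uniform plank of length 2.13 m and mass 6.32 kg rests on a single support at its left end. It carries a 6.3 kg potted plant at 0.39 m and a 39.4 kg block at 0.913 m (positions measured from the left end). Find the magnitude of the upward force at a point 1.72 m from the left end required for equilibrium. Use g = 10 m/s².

Taking torques about the left end:
Beam weight: 6.32 × 10 = 63.2 N down at 1.065 m → arm 1.065 m, τ = 63.2 × 1.065 = 67.31 N·m clockwise.
Potted plant: 6.3 × 10 = 63 N down at 0.39 m → arm 0.39 m, τ = 63 × 0.39 = 24.57 N·m clockwise.
Block: 39.4 × 10 = 394 N down at 0.913 m → arm 0.913 m, τ = 394 × 0.913 = 359.7 N·m clockwise.
Net moment of the loads = 451.6 N·m clockwise.
The upward force F acts at a point 1.72 m from the left end, arm 1.72 m, giving F × 1.72 counterclockwise.
Setting net torque to zero: F × 1.72 = 451.6 → F = 451.6 / 1.72 = 263 N.

F ≈ 263 N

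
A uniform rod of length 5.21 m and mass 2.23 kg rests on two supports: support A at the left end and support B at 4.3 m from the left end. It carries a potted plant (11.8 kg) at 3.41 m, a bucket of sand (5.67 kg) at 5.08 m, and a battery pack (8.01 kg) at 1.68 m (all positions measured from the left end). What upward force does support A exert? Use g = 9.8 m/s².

R_A ≈ 70.3 N

About support B:
Beam weight: 2.23 × 9.8 = 21.85 N down at 2.605 m → arm 1.695 m, τ = 21.85 × 1.695 = 37.04 N·m counterclockwise.
Potted plant: 11.8 × 9.8 = 115.6 N down at 3.41 m → arm 0.89 m, τ = 115.6 × 0.89 = 102.9 N·m counterclockwise.
Bucket of sand: 5.67 × 9.8 = 55.57 N down at 5.08 m → arm 0.78 m, τ = 55.57 × 0.78 = 43.34 N·m clockwise.
Battery pack: 8.01 × 9.8 = 78.5 N down at 1.68 m → arm 2.62 m, τ = 78.5 × 2.62 = 205.7 N·m counterclockwise.
Net load moment about support B = 302.3 N·m counterclockwise.
Reaction R at support A is upward at 0 m, arm 4.3 m → moment R × 4.3 clockwise.
Στ = 0 ⇒ R × 4.3 = 302.3 ⇒ R = 70.3 N.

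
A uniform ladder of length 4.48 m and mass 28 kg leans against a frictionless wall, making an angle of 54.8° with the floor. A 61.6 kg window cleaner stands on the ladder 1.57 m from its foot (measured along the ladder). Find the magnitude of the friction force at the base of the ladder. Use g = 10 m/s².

About the foot of the ladder:
Ladder weight 28×10 = 280 N acts at 2.24 m along the ladder; its horizontal arm is 2.24·cos54.8° = 1.291 m → τ = 361.5 N·m clockwise.
Window cleaner: 61.6×10 = 616 N at 1.57 m → arm 0.905 m → τ = 557.5 N·m clockwise.
Wall normal N acts horizontally at the top; its moment arm is the height L sinθ = 4.48·sin54.8° = 3.661 m, counterclockwise.
For rotational equilibrium, N × 3.661 = 919, so N = 251 N.
ΣFx = 0: friction at the foot balances the wall's push, so f = N_wall = 251 N.

f ≈ 251 N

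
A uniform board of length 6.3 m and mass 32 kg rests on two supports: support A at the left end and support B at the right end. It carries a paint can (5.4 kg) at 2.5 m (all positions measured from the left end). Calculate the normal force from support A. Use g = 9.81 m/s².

Taking torques about support B:
Beam weight: 32 × 9.81 = 313.9 N down at 3.15 m → arm 3.15 m, τ = 313.9 × 3.15 = 988.8 N·m counterclockwise.
Paint can: 5.4 × 9.81 = 52.97 N down at 2.5 m → arm 3.8 m, τ = 52.97 × 3.8 = 201.3 N·m counterclockwise.
Net load moment about support B = 1190 N·m counterclockwise.
Reaction R at support A is upward at 0 m, arm 6.3 m → moment R × 6.3 clockwise.
For rotational equilibrium, R × 6.3 = 1190, so R = 189 N.

R_A ≈ 189 N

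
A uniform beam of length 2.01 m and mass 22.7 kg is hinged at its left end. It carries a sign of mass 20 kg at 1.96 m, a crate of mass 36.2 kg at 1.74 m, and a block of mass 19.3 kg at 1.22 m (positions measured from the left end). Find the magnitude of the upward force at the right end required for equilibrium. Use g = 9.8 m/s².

F ≈ 724 N

Take moments about the left end.
Beam weight: 22.7 × 9.8 = 222.5 N down at 1.005 m → arm 1.005 m, τ = 222.5 × 1.005 = 223.6 N·m clockwise.
Sign: 20 × 9.8 = 196 N down at 1.96 m → arm 1.96 m, τ = 196 × 1.96 = 384.2 N·m clockwise.
Crate: 36.2 × 9.8 = 354.8 N down at 1.74 m → arm 1.74 m, τ = 354.8 × 1.74 = 617.4 N·m clockwise.
Block: 19.3 × 9.8 = 189.1 N down at 1.22 m → arm 1.22 m, τ = 189.1 × 1.22 = 230.7 N·m clockwise.
Net moment of the loads = 1456 N·m clockwise.
The upward force F acts at the right end, arm 2.01 m, giving F × 2.01 counterclockwise.
For rotational equilibrium, F × 2.01 = 1456, so F = 1456 / 2.01 = 724 N.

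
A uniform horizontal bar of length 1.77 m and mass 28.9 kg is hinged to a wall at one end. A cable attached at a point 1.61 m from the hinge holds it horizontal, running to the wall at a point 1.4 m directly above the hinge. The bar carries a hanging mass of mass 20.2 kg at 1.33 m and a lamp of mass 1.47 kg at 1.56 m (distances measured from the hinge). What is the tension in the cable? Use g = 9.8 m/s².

T ≈ 508 N

Taking torques about the hinge:
Beam weight: 28.9 × 9.8 = 283.2 N down at 0.885 m → arm 0.885 m, τ = 283.2 × 0.885 = 250.6 N·m clockwise.
Hanging mass: 20.2 × 9.8 = 198 N down at 1.33 m → arm 1.33 m, τ = 198 × 1.33 = 263.3 N·m clockwise.
Lamp: 1.47 × 9.8 = 14.41 N down at 1.56 m → arm 1.56 m, τ = 14.41 × 1.56 = 22.48 N·m clockwise.
Total clockwise load moment = 536.4 N·m.
The cable tension T acts at 1.61 m; only its component perpendicular to the bar, T sinθ, produces torque. sinθ = h/√(h²+d²) = 1.4/√(1.4²+1.61²) = 0.6562.
For rotational equilibrium, T × 1.61 × 0.6562 = 536.4, so T = 536.4 / 1.056 = 508 N.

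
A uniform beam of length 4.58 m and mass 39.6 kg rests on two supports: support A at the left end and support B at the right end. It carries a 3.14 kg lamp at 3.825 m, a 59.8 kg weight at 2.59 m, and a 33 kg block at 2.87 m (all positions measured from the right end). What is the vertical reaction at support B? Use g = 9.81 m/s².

Taking torques about support A:
Beam weight: 39.6 × 9.81 = 388.5 N down at 2.29 m → arm 2.29 m, τ = 388.5 × 2.29 = 889.7 N·m clockwise.
Lamp: 3.14 × 9.81 = 30.8 N down at 3.825 m → arm 0.755 m, τ = 30.8 × 0.755 = 23.25 N·m clockwise.
Weight: 59.8 × 9.81 = 586.6 N down at 2.59 m → arm 1.99 m, τ = 586.6 × 1.99 = 1167 N·m clockwise.
Block: 33 × 9.81 = 323.7 N down at 2.87 m → arm 1.71 m, τ = 323.7 × 1.71 = 553.5 N·m clockwise.
Net load moment about support A = 2633 N·m clockwise.
Reaction R at support B is upward at 0 m, arm 4.58 m → moment R × 4.58 counterclockwise.
Balancing moments: R × 4.58 = 2633, giving R = 575 N.

R_B ≈ 575 N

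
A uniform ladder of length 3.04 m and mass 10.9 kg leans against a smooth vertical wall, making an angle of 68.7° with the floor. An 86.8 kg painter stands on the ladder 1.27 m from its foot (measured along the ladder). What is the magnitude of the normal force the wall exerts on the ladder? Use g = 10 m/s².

N_wall ≈ 163 N

About the foot of the ladder:
Ladder weight 10.9×10 = 109 N acts at 1.52 m along the ladder; its horizontal arm is 1.52·cos68.7° = 0.5521 m → τ = 60.18 N·m clockwise.
Painter: 86.8×10 = 868 N at 1.27 m → arm 0.4613 m → τ = 400.4 N·m clockwise.
Wall normal N acts horizontally at the top; its moment arm is the height L sinθ = 3.04·sin68.7° = 2.832 m, counterclockwise.
Setting net torque to zero: N × 2.832 = 460.6 → N = 163 N.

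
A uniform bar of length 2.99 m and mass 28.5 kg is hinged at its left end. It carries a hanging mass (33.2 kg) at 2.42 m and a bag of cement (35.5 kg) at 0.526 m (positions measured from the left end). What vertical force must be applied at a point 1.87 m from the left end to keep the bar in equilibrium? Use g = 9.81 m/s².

Take moments about the left end.
Beam weight: 28.5 × 9.81 = 279.6 N down at 1.495 m → arm 1.495 m, τ = 279.6 × 1.495 = 418 N·m clockwise.
Hanging mass: 33.2 × 9.81 = 325.7 N down at 2.42 m → arm 2.42 m, τ = 325.7 × 2.42 = 788.2 N·m clockwise.
Bag of cement: 35.5 × 9.81 = 348.3 N down at 0.526 m → arm 0.526 m, τ = 348.3 × 0.526 = 183.2 N·m clockwise.
Net moment of the loads = 1389 N·m clockwise.
The upward force F acts at a point 1.87 m from the left end, arm 1.87 m, giving F × 1.87 counterclockwise.
Setting net torque to zero: F × 1.87 = 1389 → F = 1389 / 1.87 = 743 N.

F ≈ 743 N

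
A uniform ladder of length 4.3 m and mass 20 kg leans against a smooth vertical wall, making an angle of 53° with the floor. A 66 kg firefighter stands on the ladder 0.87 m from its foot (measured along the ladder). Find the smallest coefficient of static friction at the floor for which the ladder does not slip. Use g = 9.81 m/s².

μ_min ≈ 0.205

About the foot of the ladder:
Ladder weight 20×9.81 = 196.2 N acts at 2.15 m along the ladder; its horizontal arm is 2.15·cos53° = 1.294 m → τ = 253.9 N·m clockwise.
Firefighter: 66×9.81 = 647.5 N at 0.87 m → arm 0.5236 m → τ = 339 N·m clockwise.
Wall normal N acts horizontally at the top; its moment arm is the height L sinθ = 4.3·sin53° = 3.434 m, counterclockwise.
Στ = 0 ⇒ N × 3.434 = 592.9 ⇒ N = 172.7 N.
ΣFx = 0 ⇒ f = N_wall = 172.7 N. ΣFy = 0 ⇒ N_floor = 843.7 N.
μ_min = f / N_floor = 172.7 / 843.7 = 0.205.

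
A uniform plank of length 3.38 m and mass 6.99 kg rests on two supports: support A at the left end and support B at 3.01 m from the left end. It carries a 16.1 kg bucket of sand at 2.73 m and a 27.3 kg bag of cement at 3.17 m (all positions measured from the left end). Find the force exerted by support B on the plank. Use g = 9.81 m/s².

Take moments about support A.
Beam weight: 6.99 × 9.81 = 68.57 N down at 1.69 m → arm 1.69 m, τ = 68.57 × 1.69 = 115.9 N·m clockwise.
Bucket of sand: 16.1 × 9.81 = 157.9 N down at 2.73 m → arm 2.73 m, τ = 157.9 × 2.73 = 431.1 N·m clockwise.
Bag of cement: 27.3 × 9.81 = 267.8 N down at 3.17 m → arm 3.17 m, τ = 267.8 × 3.17 = 848.9 N·m clockwise.
Net load moment about support A = 1396 N·m clockwise.
Reaction R at support B is upward at 3.01 m, arm 3.01 m → moment R × 3.01 counterclockwise.
Balancing moments: R × 3.01 = 1396, giving R = 464 N.

R_B ≈ 464 N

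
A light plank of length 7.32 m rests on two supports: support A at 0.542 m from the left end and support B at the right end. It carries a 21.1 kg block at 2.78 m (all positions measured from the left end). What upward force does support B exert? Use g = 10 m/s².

Sum moments about support A (its reaction then has zero moment arm).
Block: 21.1 × 10 = 211 N down at 2.78 m → arm 2.238 m, τ = 211 × 2.238 = 472.2 N·m clockwise.
Net load moment about support A = 472.2 N·m clockwise.
Reaction R at support B is upward at 7.32 m, arm 6.778 m → moment R × 6.778 counterclockwise.
Στ = 0 ⇒ R × 6.778 = 472.2 ⇒ R = 69.7 N.

R_B ≈ 69.7 N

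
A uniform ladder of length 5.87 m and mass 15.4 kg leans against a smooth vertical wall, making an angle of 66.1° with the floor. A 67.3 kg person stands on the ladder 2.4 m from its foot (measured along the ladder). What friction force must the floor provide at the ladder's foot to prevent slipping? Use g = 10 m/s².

f ≈ 156 N

About the foot of the ladder:
Ladder weight 15.4×10 = 154 N acts at 2.935 m along the ladder; its horizontal arm is 2.935·cos66.1° = 1.189 m → τ = 183.1 N·m clockwise.
Person: 67.3×10 = 673 N at 2.4 m → arm 0.9723 m → τ = 654.4 N·m clockwise.
Wall normal N acts horizontally at the top; its moment arm is the height L sinθ = 5.87·sin66.1° = 5.367 m, counterclockwise.
Στ = 0 ⇒ N × 5.367 = 837.5 ⇒ N = 156 N.
ΣFx = 0: friction at the foot balances the wall's push, so f = N_wall = 156 N.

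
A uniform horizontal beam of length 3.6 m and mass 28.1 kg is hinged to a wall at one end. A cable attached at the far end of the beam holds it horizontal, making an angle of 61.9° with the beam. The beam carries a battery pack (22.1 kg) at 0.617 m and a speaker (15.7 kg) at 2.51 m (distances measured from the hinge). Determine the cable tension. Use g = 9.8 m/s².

T ≈ 320 N

About the hinge:
Beam weight: 28.1 × 9.8 = 275.4 N down at 1.8 m → arm 1.8 m, τ = 275.4 × 1.8 = 495.7 N·m clockwise.
Battery pack: 22.1 × 9.8 = 216.6 N down at 0.617 m → arm 0.617 m, τ = 216.6 × 0.617 = 133.6 N·m clockwise.
Speaker: 15.7 × 9.8 = 153.9 N down at 2.51 m → arm 2.51 m, τ = 153.9 × 2.51 = 386.3 N·m clockwise.
Total clockwise load moment = 1016 N·m.
The cable tension T acts at 3.6 m; only its component perpendicular to the beam, T sinθ, produces torque. sin 61.9° = 0.8821.
Balancing moments: T × 3.6 × 0.8821 = 1016, giving T = 1016 / 3.176 = 320 N.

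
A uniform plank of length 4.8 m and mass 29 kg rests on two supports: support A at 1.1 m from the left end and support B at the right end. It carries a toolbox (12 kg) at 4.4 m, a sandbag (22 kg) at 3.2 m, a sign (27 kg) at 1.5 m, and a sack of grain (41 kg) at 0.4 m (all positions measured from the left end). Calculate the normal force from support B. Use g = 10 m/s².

R_B ≈ 285 N

Taking torques about support A:
Beam weight: 29 × 10 = 290 N down at 2.4 m → arm 1.3 m, τ = 290 × 1.3 = 377 N·m clockwise.
Toolbox: 12 × 10 = 120 N down at 4.4 m → arm 3.3 m, τ = 120 × 3.3 = 396 N·m clockwise.
Sandbag: 22 × 10 = 220 N down at 3.2 m → arm 2.1 m, τ = 220 × 2.1 = 462 N·m clockwise.
Sign: 27 × 10 = 270 N down at 1.5 m → arm 0.4 m, τ = 270 × 0.4 = 108 N·m clockwise.
Sack of grain: 41 × 10 = 410 N down at 0.4 m → arm 0.7 m, τ = 410 × 0.7 = 287 N·m counterclockwise.
Net load moment about support A = 1056 N·m clockwise.
Reaction R at support B is upward at 4.8 m, arm 3.7 m → moment R × 3.7 counterclockwise.
Στ = 0 ⇒ R × 3.7 = 1056 ⇒ R = 285 N.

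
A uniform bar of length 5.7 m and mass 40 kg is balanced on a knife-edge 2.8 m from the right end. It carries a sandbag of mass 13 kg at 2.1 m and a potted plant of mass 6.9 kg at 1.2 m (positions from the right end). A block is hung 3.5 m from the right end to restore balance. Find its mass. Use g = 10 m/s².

m ≈ 25.9 kg

Sum moments about the knife-edge (at 2.8 m from the right end) (the support reaction has zero arm there).
Beam weight: 40 × 10 = 400 N down at 2.85 m → arm 0.05 m, τ = 400 × 0.05 = 20 N·m counterclockwise.
Sandbag: 13 × 10 = 130 N down at 2.1 m → arm 0.7 m, τ = 130 × 0.7 = 91 N·m clockwise.
Potted plant: 6.9 × 10 = 69 N down at 1.2 m → arm 1.6 m, τ = 69 × 1.6 = 110.4 N·m clockwise.
Net moment of known loads = 181.4 N·m clockwise.
An unknown mass m at 3.5 m has arm 0.7 m; its moment is m·g·0.7 counterclockwise.
Setting net torque to zero: m × 10 × 0.7 = 181.4 → m = 181.4 / (10 × 0.7) = 25.9 kg.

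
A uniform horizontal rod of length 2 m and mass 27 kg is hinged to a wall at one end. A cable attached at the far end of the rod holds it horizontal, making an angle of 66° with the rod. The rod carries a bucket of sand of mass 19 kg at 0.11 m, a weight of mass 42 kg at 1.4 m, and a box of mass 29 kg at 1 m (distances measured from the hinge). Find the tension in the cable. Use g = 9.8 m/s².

Choose the hinge as the axis so the unknown hinge reaction has zero arm there.
Beam weight: 27 × 9.8 = 264.6 N down at 1 m → arm 1 m, τ = 264.6 × 1 = 264.6 N·m clockwise.
Bucket of sand: 19 × 9.8 = 186.2 N down at 0.11 m → arm 0.11 m, τ = 186.2 × 0.11 = 20.48 N·m clockwise.
Weight: 42 × 9.8 = 411.6 N down at 1.4 m → arm 1.4 m, τ = 411.6 × 1.4 = 576.2 N·m clockwise.
Box: 29 × 9.8 = 284.2 N down at 1 m → arm 1 m, τ = 284.2 × 1 = 284.2 N·m clockwise.
Total clockwise load moment = 1145 N·m.
The cable tension T acts at 2 m; only its component perpendicular to the rod, T sinθ, produces torque. sin 66° = 0.9135.
Balancing moments: T × 2 × 0.9135 = 1145, giving T = 1145 / 1.827 = 627 N.

T ≈ 627 N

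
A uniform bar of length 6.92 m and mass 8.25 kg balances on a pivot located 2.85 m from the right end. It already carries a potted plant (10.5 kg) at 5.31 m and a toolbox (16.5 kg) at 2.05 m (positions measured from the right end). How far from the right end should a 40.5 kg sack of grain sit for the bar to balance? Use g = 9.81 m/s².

Choose the pivot (at 2.85 m from the right end) as the axis so the support reaction has zero arm there.
Beam weight: 8.25 × 9.81 = 80.93 N down at 3.46 m → arm 0.61 m, τ = 80.93 × 0.61 = 49.37 N·m counterclockwise.
Potted plant: 10.5 × 9.81 = 103 N down at 5.31 m → arm 2.46 m, τ = 103 × 2.46 = 253.4 N·m counterclockwise.
Toolbox: 16.5 × 9.81 = 161.9 N down at 2.05 m → arm 0.8 m, τ = 161.9 × 0.8 = 129.5 N·m clockwise.
Net moment of existing loads = 173.3 N·m counterclockwise.
The sack of grain weighs 40.5 × 9.81 = 397.3 N and must supply an equal clockwise moment, so its lever arm about the pivot is 173.3 / 397.3 = 0.436 m.
That puts it at 2.85 − 0.436 = 2.41 m from the right end.

x ≈ 2.41 m from the right end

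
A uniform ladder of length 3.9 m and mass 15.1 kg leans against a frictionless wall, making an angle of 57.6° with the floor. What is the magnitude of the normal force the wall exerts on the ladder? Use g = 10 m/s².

Take moments about the foot of the ladder.
Ladder weight 15.1×10 = 151 N acts at 1.95 m along the ladder; its horizontal arm is 1.95·cos57.6° = 1.045 m → τ = 157.8 N·m clockwise.
Wall normal N acts horizontally at the top; its moment arm is the height L sinθ = 3.9·sin57.6° = 3.293 m, counterclockwise.
Balancing moments: N × 3.293 = 157.8, giving N = 47.9 N.

N_wall ≈ 47.9 N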